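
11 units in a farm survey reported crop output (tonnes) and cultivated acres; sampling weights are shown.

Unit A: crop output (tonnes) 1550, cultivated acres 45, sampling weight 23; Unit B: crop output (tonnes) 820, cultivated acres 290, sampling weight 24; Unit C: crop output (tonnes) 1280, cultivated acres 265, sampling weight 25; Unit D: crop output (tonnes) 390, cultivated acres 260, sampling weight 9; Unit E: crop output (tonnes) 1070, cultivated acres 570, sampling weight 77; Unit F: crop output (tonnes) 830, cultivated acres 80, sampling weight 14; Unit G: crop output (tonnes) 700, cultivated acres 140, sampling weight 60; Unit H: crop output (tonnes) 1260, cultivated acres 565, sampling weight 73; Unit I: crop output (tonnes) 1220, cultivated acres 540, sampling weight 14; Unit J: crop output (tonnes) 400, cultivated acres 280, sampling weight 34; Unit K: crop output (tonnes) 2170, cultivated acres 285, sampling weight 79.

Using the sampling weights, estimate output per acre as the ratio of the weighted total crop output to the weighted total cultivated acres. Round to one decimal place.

Σ wᵢ·y = 1550×23 + 820×24 + 1280×25 + 390×9 + 1070×77 + 830×14 + 700×60 + 1260×73 + 1220×14 + 400×34 + 2170×79
  = 35650 + 19680 + 32000 + 3510 + 82390 + 11620 + 42000 + 91980 + 17080 + 13600 + 171430 = 520940
Σ wᵢ·x = 151210
Ratio = 520940 / 151210 = 3.4451425

3.4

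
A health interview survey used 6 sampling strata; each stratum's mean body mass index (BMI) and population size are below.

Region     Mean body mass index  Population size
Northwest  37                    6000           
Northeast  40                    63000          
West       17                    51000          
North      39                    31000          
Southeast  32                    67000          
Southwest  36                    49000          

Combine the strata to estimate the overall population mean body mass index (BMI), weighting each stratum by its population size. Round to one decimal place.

32.7

Σ Nₕ·x̄ₕ = 37×6000 + 40×63000 + 17×51000 + 39×31000 + 32×67000 + 36×49000
  = 222000 + 2520000 + 867000 + 1209000 + 2144000 + 1764000 = 8726000
Σ Nₕ = 6000 + 63000 + 51000 + 31000 + 67000 + 49000 = 267000
Overall mean = 8726000 / 267000 = 32.681648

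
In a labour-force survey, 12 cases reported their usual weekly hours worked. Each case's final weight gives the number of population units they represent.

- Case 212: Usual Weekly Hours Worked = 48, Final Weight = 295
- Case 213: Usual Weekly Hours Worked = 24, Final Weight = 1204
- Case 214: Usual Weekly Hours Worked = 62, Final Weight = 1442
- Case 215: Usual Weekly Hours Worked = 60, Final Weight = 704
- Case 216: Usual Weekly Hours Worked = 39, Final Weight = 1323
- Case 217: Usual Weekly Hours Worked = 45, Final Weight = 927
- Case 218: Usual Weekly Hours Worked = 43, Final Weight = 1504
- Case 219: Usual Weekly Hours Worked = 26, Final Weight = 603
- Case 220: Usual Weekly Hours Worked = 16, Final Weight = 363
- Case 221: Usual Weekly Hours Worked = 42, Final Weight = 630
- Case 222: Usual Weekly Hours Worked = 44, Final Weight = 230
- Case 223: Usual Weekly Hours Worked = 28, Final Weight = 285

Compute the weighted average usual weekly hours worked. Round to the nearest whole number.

Weighted sum = 48×295 + 24×1204 + 62×1442 + 60×704 + 39×1323 + 45×927 + 43×1504 + 26×603 + 16×363 + 42×630 + 44×230 + 28×285
  = 14160 + 28896 + 89404 + 42240 + 51597 + 41715 + 64672 + 15678 + 5808 + 26460 + 10120 + 7980 = 398730
Sum of weights = 295 + 1204 + 1442 + 704 + 1323 + 927 + 1504 + 603 + 363 + 630 + 230 + 285 = 9510
Weighted mean = 398730 / 9510 = 41.927445

42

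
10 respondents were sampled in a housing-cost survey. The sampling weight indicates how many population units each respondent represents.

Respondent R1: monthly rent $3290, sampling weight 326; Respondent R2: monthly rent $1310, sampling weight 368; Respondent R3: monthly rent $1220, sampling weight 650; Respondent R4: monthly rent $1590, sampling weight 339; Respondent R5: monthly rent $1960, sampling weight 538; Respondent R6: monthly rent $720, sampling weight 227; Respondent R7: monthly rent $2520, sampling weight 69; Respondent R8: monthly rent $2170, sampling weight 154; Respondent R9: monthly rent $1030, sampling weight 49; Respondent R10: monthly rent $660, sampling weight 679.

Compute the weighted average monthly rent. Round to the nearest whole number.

Weighted sum = 3290×326 + 1310×368 + 1220×650 + 1590×339 + 1960×538 + 720×227 + 2520×69 + 2170×154 + 1030×49 + 660×679
  = 1072540 + 482080 + 793000 + 539010 + 1054480 + 163440 + 173880 + 334180 + 50470 + 448140 = 5111220
Sum of weights = 326 + 368 + 650 + 339 + 538 + 227 + 69 + 154 + 49 + 679 = 3399
Weighted mean = 5111220 / 3399 = 1503.7423

1504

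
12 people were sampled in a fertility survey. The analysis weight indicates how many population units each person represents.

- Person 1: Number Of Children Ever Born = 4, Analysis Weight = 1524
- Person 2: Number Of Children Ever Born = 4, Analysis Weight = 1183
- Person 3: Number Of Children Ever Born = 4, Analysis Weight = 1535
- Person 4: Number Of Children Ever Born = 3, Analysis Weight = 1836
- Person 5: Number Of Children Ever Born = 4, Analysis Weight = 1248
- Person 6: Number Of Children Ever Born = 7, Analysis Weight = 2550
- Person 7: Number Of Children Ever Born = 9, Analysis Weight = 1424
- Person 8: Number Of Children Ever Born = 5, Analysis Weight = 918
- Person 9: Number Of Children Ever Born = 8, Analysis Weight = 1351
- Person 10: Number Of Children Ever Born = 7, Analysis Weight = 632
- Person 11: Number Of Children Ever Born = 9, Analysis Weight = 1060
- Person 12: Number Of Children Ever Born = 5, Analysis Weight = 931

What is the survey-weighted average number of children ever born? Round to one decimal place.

Weighted sum = 4×1524 + 4×1183 + 4×1535 + 3×1836 + 4×1248 + 7×2550 + 9×1424 + 5×918 + 8×1351 + 7×632 + 9×1060 + 5×931
  = 92151
Sum of weights = 1524 + 1183 + 1535 + 1836 + 1248 + 2550 + 1424 + 918 + 1351 + 632 + 1060 + 931 = 16192
Weighted mean = 92151 / 16192 = 5.6911438

5.7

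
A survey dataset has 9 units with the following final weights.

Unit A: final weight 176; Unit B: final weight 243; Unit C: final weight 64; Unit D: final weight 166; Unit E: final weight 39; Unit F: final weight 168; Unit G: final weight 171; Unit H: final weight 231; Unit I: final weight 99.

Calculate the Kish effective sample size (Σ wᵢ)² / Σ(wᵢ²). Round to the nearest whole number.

8

Σ wᵢ = 176 + 243 + 64 + 166 + 39 + 168 + 171 + 231 + 99 = 1357
Σ wᵢ² = 30976 + 59049 + 4096 + 27556 + 1521 + 28224 + 29241 + 53361 + 9801 = 243825
n_eff = 1357² / 243825 = 1841449 / 243825 = 7.5523388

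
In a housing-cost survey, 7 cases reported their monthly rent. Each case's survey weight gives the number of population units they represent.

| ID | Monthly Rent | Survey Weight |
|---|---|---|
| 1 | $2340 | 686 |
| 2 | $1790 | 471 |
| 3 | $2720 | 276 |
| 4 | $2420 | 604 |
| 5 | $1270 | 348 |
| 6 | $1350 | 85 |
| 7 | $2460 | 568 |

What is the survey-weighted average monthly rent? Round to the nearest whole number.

2177

Weighted sum = 2340×686 + 1790×471 + 2720×276 + 2420×604 + 1270×348 + 1350×85 + 2460×568
  = 1605240 + 843090 + 750720 + 1461680 + 441960 + 114750 + 1397280 = 6614720
Sum of weights = 686 + 471 + 276 + 604 + 348 + 85 + 568 = 3038
Weighted mean = 6614720 / 3038 = 2177.3272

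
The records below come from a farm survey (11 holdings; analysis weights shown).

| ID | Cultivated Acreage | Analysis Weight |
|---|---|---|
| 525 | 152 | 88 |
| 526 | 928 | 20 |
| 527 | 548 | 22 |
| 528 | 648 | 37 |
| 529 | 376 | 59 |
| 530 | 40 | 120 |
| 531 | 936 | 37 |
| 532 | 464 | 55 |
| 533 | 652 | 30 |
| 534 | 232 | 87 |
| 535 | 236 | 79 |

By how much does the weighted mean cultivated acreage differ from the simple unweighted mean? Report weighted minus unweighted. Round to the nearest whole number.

-137

Unweighted sum = 152 + 928 + 548 + 648 + 376 + 40 + 936 + 464 + 652 + 232 + 236 = 5212
Unweighted mean = 5212 / 11 = 473.81818
Weighted sum = 213492
Sum of weights = 88 + 20 + 22 + 37 + 59 + 120 + 37 + 55 + 30 + 87 + 79 = 634
Weighted mean = 213492 / 634 = 336.73817
Difference (weighted minus unweighted) = -137.08001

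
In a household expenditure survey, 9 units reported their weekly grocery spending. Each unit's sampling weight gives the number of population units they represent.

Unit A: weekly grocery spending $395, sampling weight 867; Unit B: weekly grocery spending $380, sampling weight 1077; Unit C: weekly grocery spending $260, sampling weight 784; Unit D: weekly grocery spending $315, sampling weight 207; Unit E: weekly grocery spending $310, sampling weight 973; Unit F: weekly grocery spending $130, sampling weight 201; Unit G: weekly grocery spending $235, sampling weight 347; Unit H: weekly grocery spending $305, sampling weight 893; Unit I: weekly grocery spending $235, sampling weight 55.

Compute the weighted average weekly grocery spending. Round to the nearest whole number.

317

Weighted sum = 1715365
Sum of weights = 867 + 1077 + 784 + 207 + 973 + 201 + 347 + 893 + 55 = 5404
Weighted mean = 1715365 / 5404 = 317.42506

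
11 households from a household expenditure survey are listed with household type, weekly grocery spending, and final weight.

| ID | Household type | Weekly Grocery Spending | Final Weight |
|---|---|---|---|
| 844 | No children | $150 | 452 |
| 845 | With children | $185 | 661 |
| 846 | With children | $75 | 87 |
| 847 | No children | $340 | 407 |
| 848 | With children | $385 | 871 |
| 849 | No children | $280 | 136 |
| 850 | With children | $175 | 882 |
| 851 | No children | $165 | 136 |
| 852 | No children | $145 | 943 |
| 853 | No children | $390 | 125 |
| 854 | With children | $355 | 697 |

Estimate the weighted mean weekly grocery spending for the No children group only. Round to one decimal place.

No children rows: 844, 847, 849, 851, 852, 853
Weighted sum = 150×452 + 340×407 + 280×136 + 165×136 + 145×943 + 390×125
  = 67800 + 138380 + 38080 + 22440 + 136735 + 48750 = 452185
Sum of weights = 452 + 407 + 136 + 136 + 943 + 125 = 2199
Weighted mean = 452185 / 2199 = 205.63211

205.6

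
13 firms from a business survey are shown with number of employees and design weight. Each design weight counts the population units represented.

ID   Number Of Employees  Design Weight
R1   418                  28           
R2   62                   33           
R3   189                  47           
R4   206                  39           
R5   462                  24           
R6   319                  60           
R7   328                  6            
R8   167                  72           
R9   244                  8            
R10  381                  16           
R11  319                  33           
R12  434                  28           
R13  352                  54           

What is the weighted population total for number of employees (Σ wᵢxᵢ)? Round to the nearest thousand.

Weighted total = 124622

125000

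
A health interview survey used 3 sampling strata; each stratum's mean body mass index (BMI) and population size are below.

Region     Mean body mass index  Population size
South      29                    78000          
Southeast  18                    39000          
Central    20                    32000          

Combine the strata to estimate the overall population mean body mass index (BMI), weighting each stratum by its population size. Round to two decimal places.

24.19

Σ Nₕ·x̄ₕ = 3604000
Σ Nₕ = 78000 + 39000 + 32000 = 149000
Overall mean = 3604000 / 149000 = 24.187919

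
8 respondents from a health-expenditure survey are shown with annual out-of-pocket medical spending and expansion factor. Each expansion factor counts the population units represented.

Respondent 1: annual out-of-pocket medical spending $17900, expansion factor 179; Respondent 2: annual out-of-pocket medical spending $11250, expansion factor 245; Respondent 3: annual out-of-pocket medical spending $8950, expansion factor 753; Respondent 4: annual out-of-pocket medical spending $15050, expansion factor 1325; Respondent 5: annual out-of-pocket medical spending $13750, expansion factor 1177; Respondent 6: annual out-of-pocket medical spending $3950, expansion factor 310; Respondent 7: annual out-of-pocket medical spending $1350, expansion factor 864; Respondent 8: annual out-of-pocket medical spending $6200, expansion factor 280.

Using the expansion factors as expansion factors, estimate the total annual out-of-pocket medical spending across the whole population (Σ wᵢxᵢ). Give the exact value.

52951600

Weighted total = 17900×179 + 11250×245 + 8950×753 + 15050×1325 + 13750×1177 + 3950×310 + 1350×864 + 6200×280
  = 3204100 + 2756250 + 6739350 + 19941250 + 16183750 + 1224500 + 1166400 + 1736000 = 52951600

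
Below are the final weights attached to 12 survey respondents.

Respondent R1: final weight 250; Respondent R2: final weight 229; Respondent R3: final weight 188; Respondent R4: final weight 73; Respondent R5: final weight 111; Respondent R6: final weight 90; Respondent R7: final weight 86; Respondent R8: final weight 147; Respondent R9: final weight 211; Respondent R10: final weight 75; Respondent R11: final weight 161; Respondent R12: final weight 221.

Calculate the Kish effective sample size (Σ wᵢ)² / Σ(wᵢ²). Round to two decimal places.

Σ wᵢ = 250 + 229 + 188 + 73 + 111 + 90 + 86 + 147 + 211 + 75 + 161 + 221 = 1842
Σ wᵢ² = 329948
n_eff = 1842² / 329948 = 3392964 / 329948 = 10.283329

10.28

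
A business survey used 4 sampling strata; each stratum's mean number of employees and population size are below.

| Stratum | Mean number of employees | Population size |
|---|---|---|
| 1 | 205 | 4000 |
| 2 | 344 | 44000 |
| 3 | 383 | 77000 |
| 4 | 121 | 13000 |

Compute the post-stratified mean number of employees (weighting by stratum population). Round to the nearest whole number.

341

Σ Nₕ·x̄ₕ = 205×4000 + 344×44000 + 383×77000 + 121×13000
  = 820000 + 15136000 + 29491000 + 1573000 = 47020000
Σ Nₕ = 4000 + 44000 + 77000 + 13000 = 138000
Overall mean = 47020000 / 138000 = 340.72464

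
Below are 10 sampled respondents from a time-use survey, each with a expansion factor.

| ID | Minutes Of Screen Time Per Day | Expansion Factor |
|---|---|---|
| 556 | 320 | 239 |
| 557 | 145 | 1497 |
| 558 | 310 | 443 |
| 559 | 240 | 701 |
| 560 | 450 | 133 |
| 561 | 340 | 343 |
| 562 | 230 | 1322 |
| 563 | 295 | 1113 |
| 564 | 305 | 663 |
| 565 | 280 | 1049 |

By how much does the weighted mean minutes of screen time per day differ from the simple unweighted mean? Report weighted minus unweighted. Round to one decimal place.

Unweighted sum = 320 + 145 + 310 + 240 + 450 + 340 + 230 + 295 + 305 + 280 = 2915
Unweighted mean = 2915 / 10 = 291.5
Weighted sum = 320×239 + 145×1497 + 310×443 + 240×701 + 450×133 + 340×343 + 230×1322 + 295×1113 + 305×663 + 280×1049
  = 76480 + 217065 + 137330 + 168240 + 59850 + 116620 + 304060 + 328335 + 202215 + 293720 = 1903915
Sum of weights = 7503
Weighted mean = 1903915 / 7503 = 253.75383
Difference (weighted minus unweighted) = -37.746168

-37.7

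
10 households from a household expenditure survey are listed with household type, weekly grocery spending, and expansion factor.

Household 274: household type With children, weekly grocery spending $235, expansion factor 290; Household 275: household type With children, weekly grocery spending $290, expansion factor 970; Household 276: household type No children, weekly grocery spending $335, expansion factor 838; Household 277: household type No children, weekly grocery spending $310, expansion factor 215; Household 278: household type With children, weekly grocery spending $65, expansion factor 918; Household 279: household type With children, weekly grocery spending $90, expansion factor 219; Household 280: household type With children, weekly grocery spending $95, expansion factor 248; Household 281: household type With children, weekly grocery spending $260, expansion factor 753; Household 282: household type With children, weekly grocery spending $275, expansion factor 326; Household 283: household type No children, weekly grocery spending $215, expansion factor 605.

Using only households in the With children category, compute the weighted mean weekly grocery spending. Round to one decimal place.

198.1

With children rows: 274, 275, 278, 279, 280, 281, 282
Weighted sum = 235×290 + 290×970 + 65×918 + 90×219 + 95×248 + 260×753 + 275×326
  = 68150 + 281300 + 59670 + 19710 + 23560 + 195780 + 89650 = 737820
Sum of weights = 290 + 970 + 918 + 219 + 248 + 753 + 326 = 3724
Weighted mean = 737820 / 3724 = 198.12567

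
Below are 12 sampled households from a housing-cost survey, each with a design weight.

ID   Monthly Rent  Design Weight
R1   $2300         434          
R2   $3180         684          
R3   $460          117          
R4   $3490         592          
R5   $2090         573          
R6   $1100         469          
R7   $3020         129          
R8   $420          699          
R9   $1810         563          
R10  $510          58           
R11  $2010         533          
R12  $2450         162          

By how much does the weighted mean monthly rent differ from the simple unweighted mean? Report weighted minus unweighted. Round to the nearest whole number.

Unweighted sum = 2300 + 3180 + 460 + 3490 + 2090 + 1100 + 3020 + 420 + 1810 + 510 + 2010 + 2450 = 22840
Unweighted mean = 22840 / 12 = 1903.3333
Weighted sum = 2300×434 + 3180×684 + 460×117 + 3490×592 + 2090×573 + 1100×469 + 3020×129 + 420×699 + 1810×563 + 510×58 + 2010×533 + 2450×162
  = 998200 + 2175120 + 53820 + 2066080 + 1197570 + 515900 + 389580 + 293580 + 1019030 + 29580 + 1071330 + 396900 = 10206690
Sum of weights = 434 + 684 + 117 + 592 + 573 + 469 + 129 + 699 + 563 + 58 + 533 + 162 = 5013
Weighted mean = 10206690 / 5013 = 2036.0443
Difference (weighted minus unweighted) = 132.71095

133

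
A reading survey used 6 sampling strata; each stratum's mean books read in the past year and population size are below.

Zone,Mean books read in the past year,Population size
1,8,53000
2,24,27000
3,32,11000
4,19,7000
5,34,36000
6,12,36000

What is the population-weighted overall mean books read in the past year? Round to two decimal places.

Σ Nₕ·x̄ₕ = 8×53000 + 24×27000 + 32×11000 + 19×7000 + 34×36000 + 12×36000
  = 424000 + 648000 + 352000 + 133000 + 1224000 + 432000 = 3213000
Σ Nₕ = 53000 + 27000 + 11000 + 7000 + 36000 + 36000 = 170000
Overall mean = 3213000 / 170000 = 18.9

18.90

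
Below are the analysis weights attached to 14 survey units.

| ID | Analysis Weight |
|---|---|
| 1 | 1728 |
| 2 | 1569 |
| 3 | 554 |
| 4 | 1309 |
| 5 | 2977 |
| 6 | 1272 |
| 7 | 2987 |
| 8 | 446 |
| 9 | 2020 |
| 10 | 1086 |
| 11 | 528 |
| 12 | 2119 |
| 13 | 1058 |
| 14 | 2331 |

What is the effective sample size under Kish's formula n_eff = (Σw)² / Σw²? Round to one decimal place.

Σ wᵢ = 21984
Σ wᵢ² = 43651406
n_eff = 21984² / 43651406 = 483296256 / 43651406 = 11.071723

11.1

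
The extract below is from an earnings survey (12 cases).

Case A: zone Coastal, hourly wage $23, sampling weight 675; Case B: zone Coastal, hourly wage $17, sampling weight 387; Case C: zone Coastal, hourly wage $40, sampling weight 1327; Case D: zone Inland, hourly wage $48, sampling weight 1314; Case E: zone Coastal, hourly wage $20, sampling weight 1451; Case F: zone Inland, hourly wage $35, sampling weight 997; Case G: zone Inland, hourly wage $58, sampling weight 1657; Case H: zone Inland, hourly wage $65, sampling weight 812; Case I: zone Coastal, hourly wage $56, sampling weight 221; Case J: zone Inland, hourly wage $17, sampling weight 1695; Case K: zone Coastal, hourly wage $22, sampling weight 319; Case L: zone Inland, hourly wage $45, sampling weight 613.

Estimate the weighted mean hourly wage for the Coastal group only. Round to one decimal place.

Coastal rows: A, B, C, E, I, K
Weighted sum = 123598
Sum of weights = 675 + 387 + 1327 + 1451 + 221 + 319 = 4380
Weighted mean = 123598 / 4380 = 28.218721

28.2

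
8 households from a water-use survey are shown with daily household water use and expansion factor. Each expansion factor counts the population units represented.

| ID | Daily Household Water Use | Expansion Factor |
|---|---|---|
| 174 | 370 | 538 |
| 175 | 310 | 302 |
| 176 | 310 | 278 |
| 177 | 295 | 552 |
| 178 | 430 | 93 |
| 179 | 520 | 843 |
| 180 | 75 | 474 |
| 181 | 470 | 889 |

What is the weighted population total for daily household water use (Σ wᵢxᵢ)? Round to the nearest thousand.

Weighted total = 370×538 + 310×302 + 310×278 + 295×552 + 430×93 + 520×843 + 75×474 + 470×889
  = 1473430

1473000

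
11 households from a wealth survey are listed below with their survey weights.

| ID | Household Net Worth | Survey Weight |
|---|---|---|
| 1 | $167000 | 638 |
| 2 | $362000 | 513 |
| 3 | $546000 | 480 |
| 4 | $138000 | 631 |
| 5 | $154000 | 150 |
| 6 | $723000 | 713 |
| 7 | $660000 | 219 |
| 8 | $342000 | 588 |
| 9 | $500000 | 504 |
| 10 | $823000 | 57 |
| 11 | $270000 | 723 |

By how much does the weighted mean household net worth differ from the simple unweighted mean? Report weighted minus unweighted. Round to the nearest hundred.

-38700

Unweighted sum = 167000 + 362000 + 546000 + 138000 + 154000 + 723000 + 660000 + 342000 + 500000 + 823000 + 270000 = 4685000
Unweighted mean = 4685000 / 11 = 425909.09
Weighted sum = 167000×638 + 362000×513 + 546000×480 + 138000×631 + 154000×150 + 723000×713 + 660000×219 + 342000×588 + 500000×504 + 823000×57 + 270000×723
  = 106546000 + 185706000 + 262080000 + 87078000 + 23100000 + 515499000 + 144540000 + 201096000 + 252000000 + 46911000 + 195210000 = 2019766000
Sum of weights = 638 + 513 + 480 + 631 + 150 + 713 + 219 + 588 + 504 + 57 + 723 = 5216
Weighted mean = 2019766000 / 5216 = 387225.08
Difference (weighted minus unweighted) = -38684.014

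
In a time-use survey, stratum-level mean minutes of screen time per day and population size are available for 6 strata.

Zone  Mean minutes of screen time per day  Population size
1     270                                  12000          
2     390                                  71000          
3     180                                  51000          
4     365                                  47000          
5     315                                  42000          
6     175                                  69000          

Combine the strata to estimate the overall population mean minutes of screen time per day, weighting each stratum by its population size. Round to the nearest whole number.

283

Σ Nₕ·x̄ₕ = 270×12000 + 390×71000 + 180×51000 + 365×47000 + 315×42000 + 175×69000
  = 3240000 + 27690000 + 9180000 + 17155000 + 13230000 + 12075000 = 82570000
Σ Nₕ = 12000 + 71000 + 51000 + 47000 + 42000 + 69000 = 292000
Overall mean = 82570000 / 292000 = 282.77397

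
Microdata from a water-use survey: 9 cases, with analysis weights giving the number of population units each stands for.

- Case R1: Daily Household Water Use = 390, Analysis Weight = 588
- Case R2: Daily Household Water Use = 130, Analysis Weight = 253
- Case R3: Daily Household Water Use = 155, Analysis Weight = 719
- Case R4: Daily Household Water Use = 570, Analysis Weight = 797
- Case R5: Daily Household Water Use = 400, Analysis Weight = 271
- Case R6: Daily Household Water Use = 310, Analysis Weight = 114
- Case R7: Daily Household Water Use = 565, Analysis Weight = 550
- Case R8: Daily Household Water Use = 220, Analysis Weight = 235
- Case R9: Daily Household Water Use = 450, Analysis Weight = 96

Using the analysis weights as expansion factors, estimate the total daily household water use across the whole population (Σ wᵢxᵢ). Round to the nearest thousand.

Weighted total = 390×588 + 130×253 + 155×719 + 570×797 + 400×271 + 310×114 + 565×550 + 220×235 + 450×96
  = 229320 + 32890 + 111445 + 454290 + 108400 + 35340 + 310750 + 51700 + 43200 = 1377335

1377000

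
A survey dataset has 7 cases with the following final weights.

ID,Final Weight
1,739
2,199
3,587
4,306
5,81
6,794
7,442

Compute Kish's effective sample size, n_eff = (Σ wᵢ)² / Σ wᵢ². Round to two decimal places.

Σ wᵢ = 3148
Σ wᵢ² = 546121 + 39601 + 344569 + 93636 + 6561 + 630436 + 195364 = 1856288
n_eff = 3148² / 1856288 = 9909904 / 1856288 = 5.3385595

5.34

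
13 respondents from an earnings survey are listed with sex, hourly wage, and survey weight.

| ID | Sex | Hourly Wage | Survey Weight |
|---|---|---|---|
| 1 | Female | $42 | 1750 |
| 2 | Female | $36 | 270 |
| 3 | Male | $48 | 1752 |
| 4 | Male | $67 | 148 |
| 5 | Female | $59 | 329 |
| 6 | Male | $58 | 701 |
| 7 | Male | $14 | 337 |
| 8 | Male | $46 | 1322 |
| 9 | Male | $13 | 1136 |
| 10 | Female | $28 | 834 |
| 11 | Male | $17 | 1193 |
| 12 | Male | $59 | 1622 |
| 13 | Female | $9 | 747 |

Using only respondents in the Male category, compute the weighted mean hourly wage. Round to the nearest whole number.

Male rows: 3, 4, 6, 7, 8, 9, 11, 12
Weighted sum = 48×1752 + 67×148 + 58×701 + 14×337 + 46×1322 + 13×1136 + 17×1193 + 59×1622
  = 84096 + 9916 + 40658 + 4718 + 60812 + 14768 + 20281 + 95698 = 330947
Sum of weights = 1752 + 148 + 701 + 337 + 1322 + 1136 + 1193 + 1622 = 8211
Weighted mean = 330947 / 8211 = 40.305322

40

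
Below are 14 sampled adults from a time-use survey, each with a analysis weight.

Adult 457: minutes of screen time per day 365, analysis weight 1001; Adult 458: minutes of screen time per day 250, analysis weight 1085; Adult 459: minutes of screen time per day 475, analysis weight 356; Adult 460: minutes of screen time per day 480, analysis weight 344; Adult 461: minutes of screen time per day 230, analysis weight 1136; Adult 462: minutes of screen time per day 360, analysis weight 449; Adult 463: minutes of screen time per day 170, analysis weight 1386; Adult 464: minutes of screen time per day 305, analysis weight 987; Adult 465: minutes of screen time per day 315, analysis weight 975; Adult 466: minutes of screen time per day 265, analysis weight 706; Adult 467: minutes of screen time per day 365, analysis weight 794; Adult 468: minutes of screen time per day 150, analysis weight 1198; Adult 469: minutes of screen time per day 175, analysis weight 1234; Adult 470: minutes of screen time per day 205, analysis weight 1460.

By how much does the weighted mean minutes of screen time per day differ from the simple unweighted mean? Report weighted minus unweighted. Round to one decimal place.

-33.5

Unweighted sum = 4110
Unweighted mean = 4110 / 14 = 293.57143
Weighted sum = 3409385
Sum of weights = 13111
Weighted mean = 3409385 / 13111 = 260.04004
Difference (weighted minus unweighted) = -33.531386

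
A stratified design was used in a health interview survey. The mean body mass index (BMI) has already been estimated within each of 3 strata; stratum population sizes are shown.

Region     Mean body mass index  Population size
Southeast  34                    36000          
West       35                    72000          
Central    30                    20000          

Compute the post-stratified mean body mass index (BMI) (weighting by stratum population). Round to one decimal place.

Σ Nₕ·x̄ₕ = 34×36000 + 35×72000 + 30×20000
  = 1224000 + 2520000 + 600000 = 4344000
Σ Nₕ = 128000
Overall mean = 4344000 / 128000 = 33.9375

33.9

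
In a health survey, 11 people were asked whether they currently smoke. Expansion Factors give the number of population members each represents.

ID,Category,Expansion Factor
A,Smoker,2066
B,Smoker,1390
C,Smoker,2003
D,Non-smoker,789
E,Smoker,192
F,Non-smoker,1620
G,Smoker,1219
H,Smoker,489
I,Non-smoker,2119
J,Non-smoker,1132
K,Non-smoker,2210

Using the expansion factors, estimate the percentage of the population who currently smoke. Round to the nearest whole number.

48

Sum of weights for 'Smoker' = 2066 + 1390 + 2003 + 192 + 1219 + 489 = 7359
Total weight = 2066 + 1390 + 2003 + 789 + 192 + 1620 + 1219 + 489 + 2119 + 1132 + 2210 = 15229
Weighted proportion = 7359 / 15229 = 0.4832228 → 48.32228%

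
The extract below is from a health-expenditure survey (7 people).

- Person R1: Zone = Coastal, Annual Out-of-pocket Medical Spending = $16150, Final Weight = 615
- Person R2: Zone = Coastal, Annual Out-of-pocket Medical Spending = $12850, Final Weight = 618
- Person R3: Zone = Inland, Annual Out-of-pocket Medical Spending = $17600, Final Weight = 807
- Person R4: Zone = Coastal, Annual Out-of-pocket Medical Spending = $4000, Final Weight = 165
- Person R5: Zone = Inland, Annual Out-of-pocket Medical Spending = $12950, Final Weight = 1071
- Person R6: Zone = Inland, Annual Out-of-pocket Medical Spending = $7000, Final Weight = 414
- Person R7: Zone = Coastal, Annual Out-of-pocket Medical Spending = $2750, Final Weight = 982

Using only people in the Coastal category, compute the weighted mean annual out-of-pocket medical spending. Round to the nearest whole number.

8922

Coastal rows: R1, R2, R4, R7
Weighted sum = 16150×615 + 12850×618 + 4000×165 + 2750×982
  = 9932250 + 7941300 + 660000 + 2700500 = 21234050
Sum of weights = 615 + 618 + 165 + 982 = 2380
Weighted mean = 21234050 / 2380 = 8921.8697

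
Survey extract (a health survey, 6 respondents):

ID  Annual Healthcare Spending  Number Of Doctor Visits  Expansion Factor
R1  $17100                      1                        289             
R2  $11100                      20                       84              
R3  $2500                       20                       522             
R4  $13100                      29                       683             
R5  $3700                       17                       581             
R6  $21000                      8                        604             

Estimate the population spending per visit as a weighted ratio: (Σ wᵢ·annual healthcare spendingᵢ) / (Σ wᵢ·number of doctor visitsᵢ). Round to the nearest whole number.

660

Σ wᵢ·y = 17100×289 + 11100×84 + 2500×522 + 13100×683 + 3700×581 + 21000×604
  = 4941900 + 932400 + 1305000 + 8947300 + 2149700 + 12684000 = 30960300
Σ wᵢ·x = 1×289 + 20×84 + 20×522 + 29×683 + 17×581 + 8×604
  = 46925
Ratio = 30960300 / 46925 = 659.78263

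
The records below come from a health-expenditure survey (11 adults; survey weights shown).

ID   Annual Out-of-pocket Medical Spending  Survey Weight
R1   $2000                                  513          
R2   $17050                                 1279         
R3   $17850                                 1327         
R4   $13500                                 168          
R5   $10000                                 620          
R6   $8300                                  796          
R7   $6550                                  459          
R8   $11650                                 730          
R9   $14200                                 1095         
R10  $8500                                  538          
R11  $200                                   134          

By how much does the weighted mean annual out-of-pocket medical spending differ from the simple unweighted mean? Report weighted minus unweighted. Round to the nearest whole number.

Unweighted sum = 2000 + 17050 + 17850 + 13500 + 10000 + 8300 + 6550 + 11650 + 14200 + 8500 + 200 = 109800
Unweighted mean = 109800 / 11 = 9981.8182
Weighted sum = 2000×513 + 17050×1279 + 17850×1327 + 13500×168 + 10000×620 + 8300×796 + 6550×459 + 11650×730 + 14200×1095 + 8500×538 + 200×134
  = 1026000 + 21806950 + 23686950 + 2268000 + 6200000 + 6606800 + 3006450 + 8504500 + 15549000 + 4573000 + 26800 = 93254450
Sum of weights = 513 + 1279 + 1327 + 168 + 620 + 796 + 459 + 730 + 1095 + 538 + 134 = 7659
Weighted mean = 93254450 / 7659 = 12175.8
Difference (weighted minus unweighted) = 2193.9815

2194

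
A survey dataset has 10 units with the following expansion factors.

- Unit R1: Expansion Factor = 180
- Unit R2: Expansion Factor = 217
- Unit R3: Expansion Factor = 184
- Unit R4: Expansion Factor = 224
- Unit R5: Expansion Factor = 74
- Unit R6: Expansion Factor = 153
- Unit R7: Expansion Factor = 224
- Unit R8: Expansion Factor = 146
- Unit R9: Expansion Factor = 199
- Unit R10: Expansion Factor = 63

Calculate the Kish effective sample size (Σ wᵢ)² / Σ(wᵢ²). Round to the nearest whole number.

9

Σ wᵢ = 1664
Σ wᵢ² = 32400 + 47089 + 33856 + 50176 + 5476 + 23409 + 50176 + 21316 + 39601 + 3969 = 307468
n_eff = 1664² / 307468 = 2768896 / 307468 = 9.005477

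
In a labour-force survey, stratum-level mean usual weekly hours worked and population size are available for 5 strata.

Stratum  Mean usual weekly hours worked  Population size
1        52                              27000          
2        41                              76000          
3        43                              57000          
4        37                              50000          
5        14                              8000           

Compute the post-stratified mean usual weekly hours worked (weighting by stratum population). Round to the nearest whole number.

41

Σ Nₕ·x̄ₕ = 8933000
Σ Nₕ = 27000 + 76000 + 57000 + 50000 + 8000 = 218000
Overall mean = 8933000 / 218000 = 40.977064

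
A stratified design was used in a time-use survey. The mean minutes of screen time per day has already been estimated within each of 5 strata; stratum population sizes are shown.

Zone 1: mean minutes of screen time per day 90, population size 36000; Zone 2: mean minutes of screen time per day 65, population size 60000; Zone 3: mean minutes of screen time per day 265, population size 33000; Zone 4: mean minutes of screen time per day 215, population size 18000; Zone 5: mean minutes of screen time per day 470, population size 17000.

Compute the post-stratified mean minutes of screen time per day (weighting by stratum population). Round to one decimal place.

169.2

Σ Nₕ·x̄ₕ = 90×36000 + 65×60000 + 265×33000 + 215×18000 + 470×17000
  = 3240000 + 3900000 + 8745000 + 3870000 + 7990000 = 27745000
Σ Nₕ = 36000 + 60000 + 33000 + 18000 + 17000 = 164000
Overall mean = 27745000 / 164000 = 169.17683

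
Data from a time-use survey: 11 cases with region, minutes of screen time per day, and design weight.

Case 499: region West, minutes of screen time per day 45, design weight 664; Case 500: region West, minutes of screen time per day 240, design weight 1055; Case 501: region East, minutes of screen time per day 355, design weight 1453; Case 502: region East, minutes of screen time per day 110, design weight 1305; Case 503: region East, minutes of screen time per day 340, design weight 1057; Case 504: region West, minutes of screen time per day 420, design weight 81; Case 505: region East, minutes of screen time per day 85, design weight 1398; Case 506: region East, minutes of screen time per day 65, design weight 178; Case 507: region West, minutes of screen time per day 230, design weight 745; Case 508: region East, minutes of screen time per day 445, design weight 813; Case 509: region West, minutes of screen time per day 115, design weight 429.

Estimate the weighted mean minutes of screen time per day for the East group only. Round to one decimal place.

East rows: 501, 502, 503, 505, 506, 508
Weighted sum = 1510930
Sum of weights = 1453 + 1305 + 1057 + 1398 + 178 + 813 = 6204
Weighted mean = 1510930 / 6204 = 243.54126

243.5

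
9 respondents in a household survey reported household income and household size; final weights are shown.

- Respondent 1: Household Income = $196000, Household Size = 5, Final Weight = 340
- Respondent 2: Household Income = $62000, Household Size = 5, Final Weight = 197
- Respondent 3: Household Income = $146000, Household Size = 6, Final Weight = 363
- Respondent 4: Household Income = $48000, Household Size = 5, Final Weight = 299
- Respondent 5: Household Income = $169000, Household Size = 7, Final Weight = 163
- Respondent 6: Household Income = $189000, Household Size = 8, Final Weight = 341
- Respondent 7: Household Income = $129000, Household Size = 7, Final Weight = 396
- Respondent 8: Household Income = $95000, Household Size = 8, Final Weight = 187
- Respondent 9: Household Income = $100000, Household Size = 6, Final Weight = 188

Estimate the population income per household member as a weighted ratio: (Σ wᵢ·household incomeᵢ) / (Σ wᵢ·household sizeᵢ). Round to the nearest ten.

Σ wᵢ·y = 196000×340 + 62000×197 + 146000×363 + 48000×299 + 169000×163 + 189000×341 + 129000×396 + 95000×187 + 100000×188
  = 325849000
Σ wᵢ·x = 5×340 + 5×197 + 6×363 + 5×299 + 7×163 + 8×341 + 7×396 + 8×187 + 6×188
  = 1700 + 985 + 2178 + 1495 + 1141 + 2728 + 2772 + 1496 + 1128 = 15623
Ratio = 325849000 / 15623 = 20857.006

20860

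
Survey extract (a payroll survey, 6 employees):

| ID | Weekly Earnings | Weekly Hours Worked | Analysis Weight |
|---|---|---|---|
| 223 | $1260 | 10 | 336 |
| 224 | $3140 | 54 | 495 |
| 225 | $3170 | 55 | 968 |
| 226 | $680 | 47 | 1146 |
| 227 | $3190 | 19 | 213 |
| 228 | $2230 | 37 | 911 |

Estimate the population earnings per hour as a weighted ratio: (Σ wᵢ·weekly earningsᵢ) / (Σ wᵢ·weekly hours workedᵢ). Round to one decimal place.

48.8

Σ wᵢ·y = 1260×336 + 3140×495 + 3170×968 + 680×1146 + 3190×213 + 2230×911
  = 423360 + 1554300 + 3068560 + 779280 + 679470 + 2031530 = 8536500
Σ wᵢ·x = 174946
Ratio = 8536500 / 174946 = 48.795057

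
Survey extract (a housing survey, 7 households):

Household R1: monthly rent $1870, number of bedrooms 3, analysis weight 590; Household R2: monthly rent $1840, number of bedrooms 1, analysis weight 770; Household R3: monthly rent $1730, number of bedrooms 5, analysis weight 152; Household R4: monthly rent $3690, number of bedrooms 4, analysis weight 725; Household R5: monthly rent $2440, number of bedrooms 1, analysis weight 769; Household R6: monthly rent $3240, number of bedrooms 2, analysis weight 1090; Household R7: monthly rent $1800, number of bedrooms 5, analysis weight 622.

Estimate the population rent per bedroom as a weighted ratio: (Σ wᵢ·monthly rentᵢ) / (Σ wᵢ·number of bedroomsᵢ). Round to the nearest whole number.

Σ wᵢ·y = 1870×590 + 1840×770 + 1730×152 + 3690×725 + 2440×769 + 3240×1090 + 1800×622
  = 11985870
Σ wᵢ·x = 3×590 + 1×770 + 5×152 + 4×725 + 1×769 + 2×1090 + 5×622
  = 12259
Ratio = 11985870 / 12259 = 977.72004

978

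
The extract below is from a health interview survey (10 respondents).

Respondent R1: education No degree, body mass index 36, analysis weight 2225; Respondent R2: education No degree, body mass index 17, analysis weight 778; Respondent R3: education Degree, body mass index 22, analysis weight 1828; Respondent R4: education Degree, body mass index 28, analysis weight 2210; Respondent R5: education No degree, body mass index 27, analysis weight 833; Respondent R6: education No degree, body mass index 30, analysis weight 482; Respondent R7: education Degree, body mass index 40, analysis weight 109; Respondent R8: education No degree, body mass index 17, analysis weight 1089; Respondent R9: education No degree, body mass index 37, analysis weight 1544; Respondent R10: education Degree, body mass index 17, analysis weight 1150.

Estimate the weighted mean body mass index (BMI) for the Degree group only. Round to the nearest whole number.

Degree rows: R3, R4, R7, R10
Weighted sum = 22×1828 + 28×2210 + 40×109 + 17×1150
  = 40216 + 61880 + 4360 + 19550 = 126006
Sum of weights = 1828 + 2210 + 109 + 1150 = 5297
Weighted mean = 126006 / 5297 = 23.788182

24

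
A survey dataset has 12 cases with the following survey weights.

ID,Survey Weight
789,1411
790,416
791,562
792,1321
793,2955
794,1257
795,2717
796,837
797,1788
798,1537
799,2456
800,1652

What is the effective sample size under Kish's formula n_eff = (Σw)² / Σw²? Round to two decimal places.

Σ wᵢ = 18909
Σ wᵢ² = 36939947
n_eff = 18909² / 36939947 = 357550281 / 36939947 = 9.679231

9.68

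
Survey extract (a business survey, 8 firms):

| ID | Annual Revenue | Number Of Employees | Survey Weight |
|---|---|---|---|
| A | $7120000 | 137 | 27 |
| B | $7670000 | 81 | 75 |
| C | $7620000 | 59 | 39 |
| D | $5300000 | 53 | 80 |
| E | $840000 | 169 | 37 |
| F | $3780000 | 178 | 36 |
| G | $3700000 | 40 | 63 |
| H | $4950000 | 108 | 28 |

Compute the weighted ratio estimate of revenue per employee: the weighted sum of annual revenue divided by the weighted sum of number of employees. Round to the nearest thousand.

Σ wᵢ·y = 7120000×27 + 7670000×75 + 7620000×39 + 5300000×80 + 840000×37 + 3780000×36 + 3700000×63 + 4950000×28
  = 192240000 + 575250000 + 297180000 + 424000000 + 31080000 + 136080000 + 233100000 + 138600000 = 2027530000
Σ wᵢ·x = 137×27 + 81×75 + 59×39 + 53×80 + 169×37 + 178×36 + 40×63 + 108×28
  = 34520
Ratio = 2027530000 / 34520 = 58734.936

59000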